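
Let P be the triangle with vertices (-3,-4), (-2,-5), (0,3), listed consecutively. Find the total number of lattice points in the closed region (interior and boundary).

Using the shoelace formula, 2A = |[(-3)·(-5) − (-2)·(-4)] + [(-2)·3 − 0·(-5)] + [0·(-4) − (-3)·3]| = 10, so the area is 5.
Along each edge there are gcd(|Δx|,|Δy|)+1 lattice points, so counting each shared vertex once the boundary has gcd(1,1) + gcd(2,8) + gcd(3,7) = 1+2+1 = 4.
Pick's theorem gives I = A − B/2 + 1 = 5 − 4/2 + 1 = 4, so the closed region contains I + B = 4 + 4 = 8 lattice points.

8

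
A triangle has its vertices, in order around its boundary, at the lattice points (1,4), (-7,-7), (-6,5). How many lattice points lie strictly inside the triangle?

42

By the shoelace formula, twice the signed area is |(1·(-7) − (-7)·4) + ((-7)·5 − (-6)·(-7)) + ((-6)·4 − 1·5)| = 85, so the area is 85/2.
Along each edge there are gcd(|Δx|,|Δy|)+1 lattice points, so counting each shared vertex once the boundary has gcd(8,11) + gcd(1,12) + gcd(7,1) = 1+1+1 = 3.
Pick's theorem gives I = A − B/2 + 1 = 85/2 − 3/2 + 1 = 42.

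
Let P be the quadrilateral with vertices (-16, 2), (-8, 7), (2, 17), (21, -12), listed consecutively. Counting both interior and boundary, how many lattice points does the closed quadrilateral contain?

396

The shoelace formula gives twice the area as |[(-16)·7 − (-8)·2] + [(-8)·17 − 2·7] + [2·(-12) − 21·17] + [21·2 − (-16)·(-12)]| = 777, so the area is 777/2.
Summing gcd(|Δx|,|Δy|) over the edges gives the boundary count: gcd(8,5) + gcd(10,10) + gcd(19,29) + gcd(37,14) = 1+10+1+1 = 13.
Pick's theorem gives I = A − B/2 + 1 = 777/2 − 13/2 + 1 = 383, so the closed region contains I + B = 383 + 13 = 396 lattice points.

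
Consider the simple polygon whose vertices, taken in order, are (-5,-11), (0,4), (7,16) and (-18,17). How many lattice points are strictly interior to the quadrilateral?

318

The shoelace formula gives twice the area as |[(-5)·4 − 0·(-11)] + [0·16 − 7·4] + [7·17 − (-18)·16] + [(-18)·(-11) − (-5)·17]| = 642, so the area is 321.
Summing gcd(|Δx|,|Δy|) over the edges gives the boundary count: gcd(5,15) + gcd(7,12) + gcd(25,1) + gcd(13,28) = 5+1+1+1 = 8.
Pick's theorem gives I = A − B/2 + 1 = 321 − 8/2 + 1 = 318.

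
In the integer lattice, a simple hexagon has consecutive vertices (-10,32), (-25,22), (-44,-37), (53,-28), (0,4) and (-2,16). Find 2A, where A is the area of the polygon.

5982

Using the shoelace formula, 2A = |[(-10)·22 − (-25)·32] + [(-25)·(-37) − (-44)·22] + [(-44)·(-28) − 53·(-37)] + [53·4 − 0·(-28)] + [0·16 − (-2)·4] + [(-2)·32 − (-10)·16]| = 5982, so the area is 2991.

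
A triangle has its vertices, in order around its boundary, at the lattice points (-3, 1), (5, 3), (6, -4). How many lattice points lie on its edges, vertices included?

4

Along each edge there are gcd(|Δx|,|Δy|)+1 lattice points, so counting each shared vertex once the boundary has gcd(8,2) + gcd(1,7) + gcd(9,5) = 2+1+1 = 4.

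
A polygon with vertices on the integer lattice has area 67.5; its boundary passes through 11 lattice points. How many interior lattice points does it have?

Pick's theorem A = I + B/2 − 1 rearranges to I = A − B/2 + 1 = 67.5 − 11/2 + 1 = 63.

63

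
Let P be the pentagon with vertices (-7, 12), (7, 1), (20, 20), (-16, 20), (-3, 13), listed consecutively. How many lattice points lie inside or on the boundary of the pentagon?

349

The shoelace formula gives twice the area as |[(-7)·1 − 7·12] + [7·20 − 20·1] + [20·20 − (-16)·20] + [(-16)·13 − (-3)·20] + [(-3)·12 − (-7)·13]| = 656, so the area is 328.
Along each edge there are gcd(|Δx|,|Δy|)+1 lattice points, so counting each shared vertex once the boundary has gcd(14,11) + gcd(13,19) + gcd(36,0) + gcd(13,7) + gcd(4,1) = 1+1+36+1+1 = 40.
Pick's theorem gives I = A − B/2 + 1 = 328 − 40/2 + 1 = 309, so the closed region contains I + B = 309 + 40 = 349 lattice points.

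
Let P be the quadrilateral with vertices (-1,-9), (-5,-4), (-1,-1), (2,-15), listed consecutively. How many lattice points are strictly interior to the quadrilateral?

26

The shoelace formula gives twice the area as |((-1)·(-4) − (-5)·(-9)) + ((-5)·(-1) − (-1)·(-4)) + ((-1)·(-15) − 2·(-1)) + (2·(-9) − (-1)·(-15))| = 56, so the area is 28.
Summing gcd(|Δx|,|Δy|) over the edges gives the boundary count: gcd(4,5) + gcd(4,3) + gcd(3,14) + gcd(3,6) = 1+1+1+3 = 6.
By Pick's theorem A = I + B/2 − 1, so I = 28 − 6/2 + 1 = 26.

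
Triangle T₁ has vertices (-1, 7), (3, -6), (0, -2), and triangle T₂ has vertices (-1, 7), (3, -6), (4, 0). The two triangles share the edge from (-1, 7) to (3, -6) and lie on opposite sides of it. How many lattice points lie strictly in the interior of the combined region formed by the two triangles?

The union is the simple quadrilateral with vertices (-1, 7), (0, -2), (3, -6), (4, 0) in order.
Using the shoelace formula, 2A = |((-1)·(-2) − 0·7) + (0·(-6) − 3·(-2)) + (3·0 − 4·(-6)) + (4·7 − (-1)·0)| = 60, so the area is 30.
Along each edge there are gcd(|Δx|,|Δy|)+1 lattice points, so counting each shared vertex once the boundary has gcd(1,9) + gcd(3,4) + gcd(1,6) + gcd(5,7) = 1+1+1+1 = 4.
By Pick's theorem I = A − B/2 + 1 = 30 − 4/2 + 1 = 29.

29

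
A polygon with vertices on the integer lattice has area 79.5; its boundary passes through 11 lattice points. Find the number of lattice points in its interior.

75

From Pick's theorem, I = A − B/2 + 1 = 79.5 − 11/2 + 1 = 75.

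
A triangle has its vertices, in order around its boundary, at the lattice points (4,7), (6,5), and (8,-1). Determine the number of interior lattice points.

1

Using the shoelace formula, 2A = |(4·5 − 6·7) + (6·(-1) − 8·5) + (8·7 − 4·(-1))| = 8, so the area is 4.
Summing gcd(|Δx|,|Δy|) over the edges gives the boundary count: gcd(2,2) + gcd(2,6) + gcd(4,8) = 2+2+4 = 8.
By Pick's theorem A = I + B/2 − 1, so I = 4 − 8/2 + 1 = 1.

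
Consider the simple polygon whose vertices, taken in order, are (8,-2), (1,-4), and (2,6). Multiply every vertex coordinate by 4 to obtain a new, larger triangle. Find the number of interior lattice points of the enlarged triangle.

Using the shoelace formula, 2A = |(8·(-4) − 1·(-2)) + (1·6 − 2·(-4)) + (2·(-2) − 8·6)| = 68, so the area is 34.
Summing gcd(|Δx|,|Δy|) over the edges gives the boundary count: gcd(7,2) + gcd(1,10) + gcd(6,8) = 1+1+2 = 4.
Scaling by 4 multiplies the area by 4² = 16 (so the new area is 544) and multiplies the boundary lattice-point count by 4, giving 16.
By Pick's theorem, the interior count of the dilated polygon is 544 − 16/2 + 1 = 537.

537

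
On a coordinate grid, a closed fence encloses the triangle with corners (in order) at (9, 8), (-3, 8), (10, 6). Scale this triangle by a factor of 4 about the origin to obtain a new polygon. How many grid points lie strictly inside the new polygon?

Using the shoelace formula, 2A = |[9·8 − (-3)·8] + [(-3)·6 − 10·8] + [10·8 − 9·6]| = 24, so the area is 12.
The number of boundary lattice points is Σ gcd(|Δx|,|Δy|) = gcd(12,0) + gcd(13,2) + gcd(1,2) = 12+1+1 = 14.
Scaling by 4 multiplies the area by 4² = 16 (so the new area is 192) and multiplies the boundary lattice-point count by 4, giving 56.
By Pick's theorem, the interior count of the dilated polygon is 192 − 56/2 + 1 = 165.

165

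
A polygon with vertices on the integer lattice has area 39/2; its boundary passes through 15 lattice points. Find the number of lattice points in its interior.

From Pick's theorem, I = A − B/2 + 1 = 39/2 − 15/2 + 1 = 13.

13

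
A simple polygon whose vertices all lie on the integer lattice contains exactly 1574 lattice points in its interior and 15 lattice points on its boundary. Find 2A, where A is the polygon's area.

3161

By Pick's theorem, A = I + B/2 − 1 = 1574 + 15/2 − 1 = 3161/2.
Hence 2A = 3161.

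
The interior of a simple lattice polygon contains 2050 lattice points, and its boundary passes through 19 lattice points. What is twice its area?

4117

Pick's theorem states A = I + B/2 − 1, so A = 2050 + 19/2 − 1 = 4117/2.
Hence 2A = 4117.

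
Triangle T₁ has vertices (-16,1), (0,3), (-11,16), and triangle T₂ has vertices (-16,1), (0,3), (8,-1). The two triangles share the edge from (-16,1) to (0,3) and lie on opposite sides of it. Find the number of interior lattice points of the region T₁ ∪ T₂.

The union is the simple quadrilateral with vertices (-16,1), (-11,16), (0,3), (8,-1) in order.
By the shoelace formula, twice the signed area is |[(-16)·16 − (-11)·1] + [(-11)·3 − 0·16] + [0·(-1) − 8·3] + [8·1 − (-16)·(-1)]| = 310, so the area is 155.
Summing gcd(|Δx|,|Δy|) over the edges gives the boundary count: gcd(5,15) + gcd(11,13) + gcd(8,4) + gcd(24,2) = 5+1+4+2 = 12.
By Pick's theorem I = A − B/2 + 1 = 155 − 12/2 + 1 = 150.

150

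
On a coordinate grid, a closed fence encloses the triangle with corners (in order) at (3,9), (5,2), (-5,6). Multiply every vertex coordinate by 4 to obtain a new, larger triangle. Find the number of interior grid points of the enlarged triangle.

489

The shoelace formula gives twice the area as |(3·2 − 5·9) + (5·6 − (-5)·2) + ((-5)·9 − 3·6)| = 62, so the area is 31.
The number of boundary lattice points is Σ gcd(|Δx|,|Δy|) = gcd(2,7) + gcd(10,4) + gcd(8,3) = 1+2+1 = 4.
Scaling by 4 multiplies the area by 4² = 16 (so the new area is 496) and multiplies the boundary lattice-point count by 4, giving 16.
By Pick's theorem, the interior count of the dilated polygon is 496 − 16/2 + 1 = 489.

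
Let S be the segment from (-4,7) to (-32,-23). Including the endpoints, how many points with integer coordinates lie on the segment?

The number of lattice points on a segment between lattice points is gcd(|Δx|,|Δy|) + 1 = gcd(28,30) + 1 = 2 + 1 = 3.

3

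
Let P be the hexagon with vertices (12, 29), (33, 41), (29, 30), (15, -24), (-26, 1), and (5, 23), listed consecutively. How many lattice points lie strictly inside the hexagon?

1573

Using the shoelace formula, 2A = |[12·41 − 33·29] + [33·30 − 29·41] + [29·(-24) − 15·30] + [15·1 − (-26)·(-24)] + [(-26)·23 − 5·1] + [5·29 − 12·23]| = 3153, so the area is 3153/2.
The number of boundary lattice points is Σ gcd(|Δx|,|Δy|) = gcd(21,12) + gcd(4,11) + gcd(14,54) + gcd(41,25) + gcd(31,22) + gcd(7,6) = 3+1+2+1+1+1 = 9.
Pick's theorem gives I = A − B/2 + 1 = 3153/2 − 9/2 + 1 = 1573.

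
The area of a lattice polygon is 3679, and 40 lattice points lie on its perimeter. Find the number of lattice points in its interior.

3660

Pick's theorem A = I + B/2 − 1 rearranges to I = A − B/2 + 1 = 3679 − 40/2 + 1 = 3660.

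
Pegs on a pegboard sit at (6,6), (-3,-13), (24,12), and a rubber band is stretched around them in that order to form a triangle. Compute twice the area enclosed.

By the shoelace formula, twice the signed area is |(6·(-13) − (-3)·6) + ((-3)·12 − 24·(-13)) + (24·6 − 6·12)| = 288, so the area is 144.

288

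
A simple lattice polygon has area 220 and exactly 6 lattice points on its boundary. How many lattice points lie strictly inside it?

218

From Pick's theorem, I = A − B/2 + 1 = 220 − 6/2 + 1 = 218.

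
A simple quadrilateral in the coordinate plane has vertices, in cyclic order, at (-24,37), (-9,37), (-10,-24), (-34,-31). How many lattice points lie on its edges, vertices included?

Summing gcd(|Δx|,|Δy|) over the edges gives the boundary count: gcd(15,0) + gcd(1,61) + gcd(24,7) + gcd(10,68) = 15+1+1+2 = 19.

19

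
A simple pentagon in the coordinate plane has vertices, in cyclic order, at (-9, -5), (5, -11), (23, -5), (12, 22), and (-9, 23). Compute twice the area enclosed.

Using the shoelace formula, 2A = |((-9)·(-11) − 5·(-5)) + (5·(-5) − 23·(-11)) + (23·22 − 12·(-5)) + (12·23 − (-9)·22) + ((-9)·(-5) − (-9)·23)| = 1644, so the area is 822.

1644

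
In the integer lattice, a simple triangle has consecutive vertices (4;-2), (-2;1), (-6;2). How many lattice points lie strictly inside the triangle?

By the shoelace formula, twice the signed area is |(4·1 − (-2)·(-2)) + ((-2)·2 − (-6)·1) + ((-6)·(-2) − 4·2)| = 6, so the area is 3.
Summing gcd(|Δx|,|Δy|) over the edges gives the boundary count: gcd(6,3) + gcd(4,1) + gcd(10,4) = 3+1+2 = 6.
Pick's theorem gives I = A − B/2 + 1 = 3 − 6/2 + 1 = 1.

1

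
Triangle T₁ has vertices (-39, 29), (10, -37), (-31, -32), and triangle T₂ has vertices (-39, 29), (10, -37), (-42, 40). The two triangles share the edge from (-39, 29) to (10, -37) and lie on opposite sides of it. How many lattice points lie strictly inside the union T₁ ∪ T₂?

The union is the simple quadrilateral with vertices (-39, 29), (-31, -32), (10, -37), (-42, 40) in order.
Using the shoelace formula, 2A = |[(-39)·(-32) − (-31)·29] + [(-31)·(-37) − 10·(-32)] + [10·40 − (-42)·(-37)] + [(-42)·29 − (-39)·40]| = 2802, so the area is 1401.
Summing gcd(|Δx|,|Δy|) over the edges gives the boundary count: gcd(8,61) + gcd(41,5) + gcd(52,77) + gcd(3,11) = 1+1+1+1 = 4.
By Pick's theorem I = A − B/2 + 1 = 1401 − 4/2 + 1 = 1400.

1400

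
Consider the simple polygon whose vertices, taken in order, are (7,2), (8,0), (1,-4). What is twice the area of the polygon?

18

Using the shoelace formula, 2A = |[7·0 − 8·2] + [8·(-4) − 1·0] + [1·2 − 7·(-4)]| = 18, so the area is 9.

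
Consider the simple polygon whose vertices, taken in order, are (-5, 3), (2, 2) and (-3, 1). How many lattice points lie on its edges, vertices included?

4

The number of boundary lattice points is Σ gcd(|Δx|,|Δy|) = gcd(7,1) + gcd(5,1) + gcd(2,2) = 1+1+2 = 4.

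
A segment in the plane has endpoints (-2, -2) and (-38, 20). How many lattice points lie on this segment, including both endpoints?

The number of lattice points on a segment between lattice points is gcd(|Δx|,|Δy|) + 1 = gcd(36,22) + 1 = 2 + 1 = 3.

3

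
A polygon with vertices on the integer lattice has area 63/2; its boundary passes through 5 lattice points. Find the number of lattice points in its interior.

30

Pick's theorem A = I + B/2 − 1 rearranges to I = A − B/2 + 1 = 63/2 − 5/2 + 1 = 30.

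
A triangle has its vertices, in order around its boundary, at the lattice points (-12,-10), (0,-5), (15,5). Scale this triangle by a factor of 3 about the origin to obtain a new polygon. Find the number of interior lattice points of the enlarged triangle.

By the shoelace formula, twice the signed area is |((-12)·(-5) − 0·(-10)) + (0·5 − 15·(-5)) + (15·(-10) − (-12)·5)| = 45, so the area is 45/2.
Summing gcd(|Δx|,|Δy|) over the edges gives the boundary count: gcd(12,5) + gcd(15,10) + gcd(27,15) = 1+5+3 = 9.
Scaling by 3 multiplies the area by 3² = 9 (so the new area is 405/2) and multiplies the boundary lattice-point count by 3, giving 27.
By Pick's theorem, the interior count of the dilated polygon is 405/2 − 27/2 + 1 = 190.

190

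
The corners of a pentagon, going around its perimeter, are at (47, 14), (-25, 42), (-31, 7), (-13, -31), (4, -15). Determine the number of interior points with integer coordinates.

The shoelace formula gives twice the area as |[47·42 − (-25)·14] + [(-25)·7 − (-31)·42] + [(-31)·(-31) − (-13)·7] + [(-13)·(-15) − 4·(-31)] + [4·14 − 47·(-15)]| = 5583, so the area is 5583/2.
Summing gcd(|Δx|,|Δy|) over the edges gives the boundary count: gcd(72,28) + gcd(6,35) + gcd(18,38) + gcd(17,16) + gcd(43,29) = 4+1+2+1+1 = 9.
Pick's theorem gives I = A − B/2 + 1 = 5583/2 − 9/2 + 1 = 2788.

2788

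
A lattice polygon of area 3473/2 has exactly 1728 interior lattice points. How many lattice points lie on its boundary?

Pick's theorem gives A = I + B/2 − 1, so B = 2(A − I + 1) = 2(3473/2 − 1728 + 1) = 19.

19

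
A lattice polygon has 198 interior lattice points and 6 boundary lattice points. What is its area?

200

By Pick's theorem, A = I + B/2 − 1 = 198 + 6/2 − 1 = 200.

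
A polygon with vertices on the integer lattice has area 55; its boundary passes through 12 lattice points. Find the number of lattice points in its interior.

Pick's theorem A = I + B/2 − 1 rearranges to I = A − B/2 + 1 = 55 − 12/2 + 1 = 50.

50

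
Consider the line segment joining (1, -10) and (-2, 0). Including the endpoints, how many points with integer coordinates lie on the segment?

2

The number of lattice points on a segment between lattice points is gcd(|Δx|,|Δy|) + 1 = gcd(3,10) + 1 = 1 + 1 = 2.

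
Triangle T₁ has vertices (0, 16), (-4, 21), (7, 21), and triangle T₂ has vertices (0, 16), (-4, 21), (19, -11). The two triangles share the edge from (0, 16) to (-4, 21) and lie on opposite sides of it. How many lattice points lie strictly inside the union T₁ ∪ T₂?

28

The union is the simple quadrilateral with vertices (0, 16), (7, 21), (-4, 21), (19, -11) in order.
The shoelace formula gives twice the area as |(0·21 − 7·16) + (7·21 − (-4)·21) + ((-4)·(-11) − 19·21) + (19·16 − 0·(-11))| = 68, so the area is 34.
Along each edge there are gcd(|Δx|,|Δy|)+1 lattice points, so counting each shared vertex once the boundary has gcd(7,5) + gcd(11,0) + gcd(23,32) + gcd(19,27) = 1+11+1+1 = 14.
By Pick's theorem I = A − B/2 + 1 = 34 − 14/2 + 1 = 28.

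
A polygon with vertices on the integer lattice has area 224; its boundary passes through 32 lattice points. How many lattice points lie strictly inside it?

From Pick's theorem, I = A − B/2 + 1 = 224 − 32/2 + 1 = 209.

209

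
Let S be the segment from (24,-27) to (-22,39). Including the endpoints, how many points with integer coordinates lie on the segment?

The number of lattice points on a segment between lattice points is gcd(|Δx|,|Δy|) + 1 = gcd(46,66) + 1 = 2 + 1 = 3.

3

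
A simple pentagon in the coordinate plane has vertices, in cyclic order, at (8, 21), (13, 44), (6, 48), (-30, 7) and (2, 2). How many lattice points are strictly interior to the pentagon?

935

Using the shoelace formula, 2A = |[8·44 − 13·21] + [13·48 − 6·44] + [6·7 − (-30)·48] + [(-30)·2 − 2·7] + [2·21 − 8·2]| = 1873, so the area is 1873/2.
The number of boundary lattice points is Σ gcd(|Δx|,|Δy|) = gcd(5,23) + gcd(7,4) + gcd(36,41) + gcd(32,5) + gcd(6,19) = 1+1+1+1+1 = 5.
Pick's theorem gives I = A − B/2 + 1 = 1873/2 − 5/2 + 1 = 935.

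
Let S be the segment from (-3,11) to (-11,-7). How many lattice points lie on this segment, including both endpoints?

3

The number of lattice points on a segment between lattice points is gcd(|Δx|,|Δy|) + 1 = gcd(8,18) + 1 = 2 + 1 = 3.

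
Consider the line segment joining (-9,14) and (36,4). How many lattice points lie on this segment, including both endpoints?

6

The number of lattice points on a segment between lattice points is gcd(|Δx|,|Δy|) + 1 = gcd(45,10) + 1 = 5 + 1 = 6.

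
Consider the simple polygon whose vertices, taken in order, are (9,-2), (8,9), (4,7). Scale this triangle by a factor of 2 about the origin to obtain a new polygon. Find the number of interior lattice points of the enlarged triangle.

Using the shoelace formula, 2A = |[9·9 − 8·(-2)] + [8·7 − 4·9] + [4·(-2) − 9·7]| = 46, so the area is 23.
The number of boundary lattice points is Σ gcd(|Δx|,|Δy|) = gcd(1,11) + gcd(4,2) + gcd(5,9) = 1+2+1 = 4.
Scaling by 2 multiplies the area by 2² = 4 (so the new area is 92) and multiplies the boundary lattice-point count by 2, giving 8.
By Pick's theorem, the interior count of the dilated polygon is 92 − 8/2 + 1 = 89.

89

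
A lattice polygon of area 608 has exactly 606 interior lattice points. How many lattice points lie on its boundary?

Pick's theorem gives A = I + B/2 − 1, so B = 2(A − I + 1) = 2(608 − 606 + 1) = 6.

6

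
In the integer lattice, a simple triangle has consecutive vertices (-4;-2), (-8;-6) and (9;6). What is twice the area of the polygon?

20

Using the shoelace formula, 2A = |[(-4)·(-6) − (-8)·(-2)] + [(-8)·6 − 9·(-6)] + [9·(-2) − (-4)·6]| = 20, so the area is 10.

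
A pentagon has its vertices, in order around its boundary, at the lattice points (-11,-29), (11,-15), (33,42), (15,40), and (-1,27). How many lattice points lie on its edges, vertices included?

8

Summing gcd(|Δx|,|Δy|) over the edges gives the boundary count: gcd(22,14) + gcd(22,57) + gcd(18,2) + gcd(16,13) + gcd(10,56) = 2+1+2+1+2 = 8.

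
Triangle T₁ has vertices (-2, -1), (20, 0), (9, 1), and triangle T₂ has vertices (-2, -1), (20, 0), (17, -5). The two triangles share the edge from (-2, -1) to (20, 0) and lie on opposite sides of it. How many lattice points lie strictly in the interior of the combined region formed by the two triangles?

The union is the simple quadrilateral with vertices (-2, -1), (9, 1), (20, 0), (17, -5) in order.
By the shoelace formula, twice the signed area is |[(-2)·1 − 9·(-1)] + [9·0 − 20·1] + [20·(-5) − 17·0] + [17·(-1) − (-2)·(-5)]| = 140, so the area is 70.
Summing gcd(|Δx|,|Δy|) over the edges gives the boundary count: gcd(11,2) + gcd(11,1) + gcd(3,5) + gcd(19,4) = 1+1+1+1 = 4.
By Pick's theorem I = A − B/2 + 1 = 70 − 4/2 + 1 = 69.

69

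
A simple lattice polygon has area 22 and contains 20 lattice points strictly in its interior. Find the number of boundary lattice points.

6

Pick's theorem gives A = I + B/2 − 1, so B = 2(A − I + 1) = 2(22 − 20 + 1) = 6.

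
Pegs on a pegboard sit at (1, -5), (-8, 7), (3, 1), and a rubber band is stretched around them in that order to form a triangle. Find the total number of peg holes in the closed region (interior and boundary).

By the shoelace formula, twice the signed area is |(1·7 − (-8)·(-5)) + ((-8)·1 − 3·7) + (3·(-5) − 1·1)| = 78, so the area is 39.
Along each edge there are gcd(|Δx|,|Δy|)+1 lattice points, so counting each shared vertex once the boundary has gcd(9,12) + gcd(11,6) + gcd(2,6) = 3+1+2 = 6.
Pick's theorem gives I = A − B/2 + 1 = 39 − 6/2 + 1 = 37, so the closed region contains I + B = 37 + 6 = 43 lattice points.

43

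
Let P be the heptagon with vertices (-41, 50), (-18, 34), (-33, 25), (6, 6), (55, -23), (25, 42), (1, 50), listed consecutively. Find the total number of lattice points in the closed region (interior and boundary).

2809

Using the shoelace formula, 2A = |((-41)·34 − (-18)·50) + ((-18)·25 − (-33)·34) + ((-33)·6 − 6·25) + (6·(-23) − 55·6) + (55·42 − 25·(-23)) + (25·50 − 1·42) + (1·50 − (-41)·50)| = 5555, so the area is 5555/2.
Summing gcd(|Δx|,|Δy|) over the edges gives the boundary count: gcd(23,16) + gcd(15,9) + gcd(39,19) + gcd(49,29) + gcd(30,65) + gcd(24,8) + gcd(42,0) = 1+3+1+1+5+8+42 = 61.
Pick's theorem gives I = A − B/2 + 1 = 5555/2 − 61/2 + 1 = 2748, so the closed region contains I + B = 2748 + 61 = 2809 lattice points.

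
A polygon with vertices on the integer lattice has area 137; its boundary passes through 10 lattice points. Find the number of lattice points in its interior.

133

Pick's theorem A = I + B/2 − 1 rearranges to I = A − B/2 + 1 = 137 − 10/2 + 1 = 133.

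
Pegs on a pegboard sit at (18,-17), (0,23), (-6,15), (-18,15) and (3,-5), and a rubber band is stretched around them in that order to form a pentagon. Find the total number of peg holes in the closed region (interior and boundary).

419

The shoelace formula gives twice the area as |(18·23 − 0·(-17)) + (0·15 − (-6)·23) + ((-6)·15 − (-18)·15) + ((-18)·(-5) − 3·15) + (3·(-17) − 18·(-5))| = 816, so the area is 408.
Summing gcd(|Δx|,|Δy|) over the edges gives the boundary count: gcd(18,40) + gcd(6,8) + gcd(12,0) + gcd(21,20) + gcd(15,12) = 2+2+12+1+3 = 20.
Pick's theorem gives I = A − B/2 + 1 = 408 − 20/2 + 1 = 399, so the closed region contains I + B = 399 + 20 = 419 lattice points.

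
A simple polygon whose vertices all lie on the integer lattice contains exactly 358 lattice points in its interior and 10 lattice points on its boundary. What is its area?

By Pick's theorem, A = I + B/2 − 1 = 358 + 10/2 − 1 = 362.

362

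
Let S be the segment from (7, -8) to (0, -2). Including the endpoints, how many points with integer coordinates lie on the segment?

The number of lattice points on a segment between lattice points is gcd(|Δx|,|Δy|) + 1 = gcd(7,6) + 1 = 1 + 1 = 2.

2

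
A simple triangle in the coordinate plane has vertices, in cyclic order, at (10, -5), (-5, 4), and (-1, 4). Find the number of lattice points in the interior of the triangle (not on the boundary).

By the shoelace formula, twice the signed area is |(10·4 − (-5)·(-5)) + ((-5)·4 − (-1)·4) + ((-1)·(-5) − 10·4)| = 36, so the area is 18.
Along each edge there are gcd(|Δx|,|Δy|)+1 lattice points, so counting each shared vertex once the boundary has gcd(15,9) + gcd(4,0) + gcd(11,9) = 3+4+1 = 8.
By Pick's theorem A = I + B/2 − 1, so I = 18 − 8/2 + 1 = 15.

15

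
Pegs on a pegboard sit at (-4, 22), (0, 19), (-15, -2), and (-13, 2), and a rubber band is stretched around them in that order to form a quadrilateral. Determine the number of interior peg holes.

60

By the shoelace formula, twice the signed area is |[(-4)·19 − 0·22] + [0·(-2) − (-15)·19] + [(-15)·2 − (-13)·(-2)] + [(-13)·22 − (-4)·2]| = 125, so the area is 62.5.
The number of boundary lattice points is Σ gcd(|Δx|,|Δy|) = gcd(4,3) + gcd(15,21) + gcd(2,4) + gcd(9,20) = 1+3+2+1 = 7.
By Pick's theorem A = I + B/2 − 1, so I = 62.5 − 7/2 + 1 = 60.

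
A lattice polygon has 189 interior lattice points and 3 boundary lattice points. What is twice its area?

379

Pick's theorem states A = I + B/2 − 1, so A = 189 + 3/2 − 1 = 379/2.
Hence 2A = 379.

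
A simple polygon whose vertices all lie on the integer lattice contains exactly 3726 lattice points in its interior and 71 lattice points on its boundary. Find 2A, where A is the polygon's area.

7521

By Pick's theorem, A = I + B/2 − 1 = 3726 + 71/2 − 1 = 7521/2.
Hence 2A = 7521.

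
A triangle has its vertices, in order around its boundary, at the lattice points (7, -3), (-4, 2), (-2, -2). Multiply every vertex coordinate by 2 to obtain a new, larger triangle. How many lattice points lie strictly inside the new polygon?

65

Using the shoelace formula, 2A = |[7·2 − (-4)·(-3)] + [(-4)·(-2) − (-2)·2] + [(-2)·(-3) − 7·(-2)]| = 34, so the area is 17.
The number of boundary lattice points is Σ gcd(|Δx|,|Δy|) = gcd(11,5) + gcd(2,4) + gcd(9,1) = 1+2+1 = 4.
Scaling by 2 multiplies the area by 2² = 4 (so the new area is 68) and multiplies the boundary lattice-point count by 2, giving 8.
By Pick's theorem, the interior count of the dilated polygon is 68 − 8/2 + 1 = 65.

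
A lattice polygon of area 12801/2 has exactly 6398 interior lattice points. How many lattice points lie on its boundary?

Pick's theorem gives A = I + B/2 − 1, so B = 2(A − I + 1) = 2(12801/2 − 6398 + 1) = 7.

7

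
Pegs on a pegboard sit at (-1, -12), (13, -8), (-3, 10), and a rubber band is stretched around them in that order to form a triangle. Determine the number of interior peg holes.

156

Using the shoelace formula, 2A = |[(-1)·(-8) − 13·(-12)] + [13·10 − (-3)·(-8)] + [(-3)·(-12) − (-1)·10]| = 316, so the area is 158.
The number of boundary lattice points is Σ gcd(|Δx|,|Δy|) = gcd(14,4) + gcd(16,18) + gcd(2,22) = 2+2+2 = 6.
Pick's theorem gives I = A − B/2 + 1 = 158 − 6/2 + 1 = 156.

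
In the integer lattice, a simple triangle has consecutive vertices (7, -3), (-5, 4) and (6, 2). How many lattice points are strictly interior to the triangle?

Using the shoelace formula, 2A = |[7·4 − (-5)·(-3)] + [(-5)·2 − 6·4] + [6·(-3) − 7·2]| = 53, so the area is 53/2.
Along each edge there are gcd(|Δx|,|Δy|)+1 lattice points, so counting each shared vertex once the boundary has gcd(12,7) + gcd(11,2) + gcd(1,5) = 1+1+1 = 3.
By Pick's theorem A = I + B/2 − 1, so I = 53/2 − 3/2 + 1 = 26.

26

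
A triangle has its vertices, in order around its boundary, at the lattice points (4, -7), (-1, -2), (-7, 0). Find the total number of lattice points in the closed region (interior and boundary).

15

Using the shoelace formula, 2A = |[4·(-2) − (-1)·(-7)] + [(-1)·0 − (-7)·(-2)] + [(-7)·(-7) − 4·0]| = 20, so the area is 10.
The number of boundary lattice points is Σ gcd(|Δx|,|Δy|) = gcd(5,5) + gcd(6,2) + gcd(11,7) = 5+2+1 = 8.
Pick's theorem gives I = A − B/2 + 1 = 10 − 8/2 + 1 = 7, so the closed region contains I + B = 7 + 8 = 15 lattice points.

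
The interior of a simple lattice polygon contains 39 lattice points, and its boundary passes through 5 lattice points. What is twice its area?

81

Pick's theorem states A = I + B/2 − 1, so A = 39 + 5/2 − 1 = 81/2.
Hence 2A = 81.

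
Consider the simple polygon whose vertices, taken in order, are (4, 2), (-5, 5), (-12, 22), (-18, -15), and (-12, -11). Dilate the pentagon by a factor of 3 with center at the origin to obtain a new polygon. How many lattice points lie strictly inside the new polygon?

Using the shoelace formula, 2A = |(4·5 − (-5)·2) + ((-5)·22 − (-12)·5) + ((-12)·(-15) − (-18)·22) + ((-18)·(-11) − (-12)·(-15)) + ((-12)·2 − 4·(-11))| = 594, so the area is 297.
Along each edge there are gcd(|Δx|,|Δy|)+1 lattice points, so counting each shared vertex once the boundary has gcd(9,3) + gcd(7,17) + gcd(6,37) + gcd(6,4) + gcd(16,13) = 3+1+1+2+1 = 8.
Scaling by 3 multiplies the area by 3² = 9 (so the new area is 2673) and multiplies the boundary lattice-point count by 3, giving 24.
By Pick's theorem, the interior count of the dilated polygon is 2673 − 24/2 + 1 = 2662.

2662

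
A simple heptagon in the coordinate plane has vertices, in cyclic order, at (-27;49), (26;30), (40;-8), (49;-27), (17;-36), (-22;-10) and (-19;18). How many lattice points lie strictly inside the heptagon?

By the shoelace formula, twice the signed area is |((-27)·30 − 26·49) + (26·(-8) − 40·30) + (40·(-27) − 49·(-8)) + (49·(-36) − 17·(-27)) + (17·(-10) − (-22)·(-36)) + ((-22)·18 − (-19)·(-10)) + ((-19)·49 − (-27)·18)| = 7478, so the area is 3739.
The number of boundary lattice points is Σ gcd(|Δx|,|Δy|) = gcd(53,19) + gcd(14,38) + gcd(9,19) + gcd(32,9) + gcd(39,26) + gcd(3,28) + gcd(8,31) = 1+2+1+1+13+1+1 = 20.
Pick's theorem gives I = A − B/2 + 1 = 3739 − 20/2 + 1 = 3730.

3730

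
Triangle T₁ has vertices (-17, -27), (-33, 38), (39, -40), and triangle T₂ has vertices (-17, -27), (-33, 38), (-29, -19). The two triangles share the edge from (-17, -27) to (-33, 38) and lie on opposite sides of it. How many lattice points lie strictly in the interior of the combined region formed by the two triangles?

2037

The union is the simple quadrilateral with vertices (-17, -27), (39, -40), (-33, 38), (-29, -19) in order.
The shoelace formula gives twice the area as |((-17)·(-40) − 39·(-27)) + (39·38 − (-33)·(-40)) + ((-33)·(-19) − (-29)·38) + ((-29)·(-27) − (-17)·(-19))| = 4084, so the area is 2042.
Summing gcd(|Δx|,|Δy|) over the edges gives the boundary count: gcd(56,13) + gcd(72,78) + gcd(4,57) + gcd(12,8) = 1+6+1+4 = 12.
By Pick's theorem I = A − B/2 + 1 = 2042 − 12/2 + 1 = 2037.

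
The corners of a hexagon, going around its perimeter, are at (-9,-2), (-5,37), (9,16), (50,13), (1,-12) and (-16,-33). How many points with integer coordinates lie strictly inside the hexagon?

By the shoelace formula, twice the signed area is |[(-9)·37 − (-5)·(-2)] + [(-5)·16 − 9·37] + [9·13 − 50·16] + [50·(-12) − 1·13] + [1·(-33) − (-16)·(-12)] + [(-16)·(-2) − (-9)·(-33)]| = 2542, so the area is 1271.
The number of boundary lattice points is Σ gcd(|Δx|,|Δy|) = gcd(4,39) + gcd(14,21) + gcd(41,3) + gcd(49,25) + gcd(17,21) + gcd(7,31) = 1+7+1+1+1+1 = 12.
By Pick's theorem A = I + B/2 − 1, so I = 1271 − 12/2 + 1 = 1266.

1266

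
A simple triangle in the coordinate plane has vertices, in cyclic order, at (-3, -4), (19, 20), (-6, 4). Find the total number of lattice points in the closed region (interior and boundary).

Using the shoelace formula, 2A = |((-3)·20 − 19·(-4)) + (19·4 − (-6)·20) + ((-6)·(-4) − (-3)·4)| = 248, so the area is 124.
The number of boundary lattice points is Σ gcd(|Δx|,|Δy|) = gcd(22,24) + gcd(25,16) + gcd(3,8) = 2+1+1 = 4.
Pick's theorem gives I = A − B/2 + 1 = 124 − 4/2 + 1 = 123, so the closed region contains I + B = 123 + 4 = 127 lattice points.

127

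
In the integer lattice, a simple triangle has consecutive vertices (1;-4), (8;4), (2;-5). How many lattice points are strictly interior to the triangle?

6

Using the shoelace formula, 2A = |(1·4 − 8·(-4)) + (8·(-5) − 2·4) + (2·(-4) − 1·(-5))| = 15, so the area is 15/2.
The number of boundary lattice points is Σ gcd(|Δx|,|Δy|) = gcd(7,8) + gcd(6,9) + gcd(1,1) = 1+3+1 = 5.
Pick's theorem gives I = A − B/2 + 1 = 15/2 − 5/2 + 1 = 6.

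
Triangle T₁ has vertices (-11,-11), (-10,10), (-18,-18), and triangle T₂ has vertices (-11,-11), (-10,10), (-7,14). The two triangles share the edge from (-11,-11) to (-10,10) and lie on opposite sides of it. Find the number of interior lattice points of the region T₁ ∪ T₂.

The union is the simple quadrilateral with vertices (-11,-11), (-18,-18), (-10,10), (-7,14) in order.
By the shoelace formula, twice the signed area is |[(-11)·(-18) − (-18)·(-11)] + [(-18)·10 − (-10)·(-18)] + [(-10)·14 − (-7)·10] + [(-7)·(-11) − (-11)·14]| = 199, so the area is 199/2.
Summing gcd(|Δx|,|Δy|) over the edges gives the boundary count: gcd(7,7) + gcd(8,28) + gcd(3,4) + gcd(4,25) = 7+4+1+1 = 13.
By Pick's theorem I = A − B/2 + 1 = 199/2 − 13/2 + 1 = 94.

94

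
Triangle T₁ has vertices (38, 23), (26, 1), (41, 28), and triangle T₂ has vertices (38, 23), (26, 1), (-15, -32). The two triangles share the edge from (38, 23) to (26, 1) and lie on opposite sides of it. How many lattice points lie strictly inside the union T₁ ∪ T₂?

254

The union is the simple quadrilateral with vertices (38, 23), (41, 28), (26, 1), (-15, -32) in order.
The shoelace formula gives twice the area as |(38·28 − 41·23) + (41·1 − 26·28) + (26·(-32) − (-15)·1) + ((-15)·23 − 38·(-32))| = 512, so the area is 256.
Summing gcd(|Δx|,|Δy|) over the edges gives the boundary count: gcd(3,5) + gcd(15,27) + gcd(41,33) + gcd(53,55) = 1+3+1+1 = 6.
By Pick's theorem I = A − B/2 + 1 = 256 − 6/2 + 1 = 254.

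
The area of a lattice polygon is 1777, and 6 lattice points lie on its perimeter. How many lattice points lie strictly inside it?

1775

Pick's theorem A = I + B/2 − 1 rearranges to I = A − B/2 + 1 = 1777 − 6/2 + 1 = 1775.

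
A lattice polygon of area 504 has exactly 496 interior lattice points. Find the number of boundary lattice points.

Pick's theorem gives A = I + B/2 − 1, so B = 2(A − I + 1) = 2(504 − 496 + 1) = 18.

18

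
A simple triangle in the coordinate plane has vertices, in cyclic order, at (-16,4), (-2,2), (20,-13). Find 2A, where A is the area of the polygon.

Using the shoelace formula, 2A = |[(-16)·2 − (-2)·4] + [(-2)·(-13) − 20·2] + [20·4 − (-16)·(-13)]| = 166, so the area is 83.

166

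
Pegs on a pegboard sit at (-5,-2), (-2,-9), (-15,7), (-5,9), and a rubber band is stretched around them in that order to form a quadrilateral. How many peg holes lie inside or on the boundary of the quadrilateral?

85

Using the shoelace formula, 2A = |[(-5)·(-9) − (-2)·(-2)] + [(-2)·7 − (-15)·(-9)] + [(-15)·9 − (-5)·7] + [(-5)·(-2) − (-5)·9]| = 153, so the area is 153/2.
Along each edge there are gcd(|Δx|,|Δy|)+1 lattice points, so counting each shared vertex once the boundary has gcd(3,7) + gcd(13,16) + gcd(10,2) + gcd(0,11) = 1+1+2+11 = 15.
Pick's theorem gives I = A − B/2 + 1 = 153/2 − 15/2 + 1 = 70, so the closed region contains I + B = 70 + 15 = 85 lattice points.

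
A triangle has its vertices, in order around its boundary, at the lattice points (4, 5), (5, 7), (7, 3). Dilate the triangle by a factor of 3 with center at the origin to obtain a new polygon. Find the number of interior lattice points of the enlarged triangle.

31

By the shoelace formula, twice the signed area is |(4·7 − 5·5) + (5·3 − 7·7) + (7·5 − 4·3)| = 8, so the area is 4.
Along each edge there are gcd(|Δx|,|Δy|)+1 lattice points, so counting each shared vertex once the boundary has gcd(1,2) + gcd(2,4) + gcd(3,2) = 1+2+1 = 4.
Scaling by 3 multiplies the area by 3² = 9 (so the new area is 36) and multiplies the boundary lattice-point count by 3, giving 12.
By Pick's theorem, the interior count of the dilated polygon is 36 − 12/2 + 1 = 31.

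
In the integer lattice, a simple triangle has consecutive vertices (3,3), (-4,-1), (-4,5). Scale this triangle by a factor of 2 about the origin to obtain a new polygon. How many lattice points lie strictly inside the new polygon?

The shoelace formula gives twice the area as |(3·(-1) − (-4)·3) + ((-4)·5 − (-4)·(-1)) + ((-4)·3 − 3·5)| = 42, so the area is 21.
The number of boundary lattice points is Σ gcd(|Δx|,|Δy|) = gcd(7,4) + gcd(0,6) + gcd(7,2) = 1+6+1 = 8.
Scaling by 2 multiplies the area by 2² = 4 (so the new area is 84) and multiplies the boundary lattice-point count by 2, giving 16.
By Pick's theorem, the interior count of the dilated polygon is 84 − 16/2 + 1 = 77.

77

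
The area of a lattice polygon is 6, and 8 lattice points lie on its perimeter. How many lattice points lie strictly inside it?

Pick's theorem A = I + B/2 − 1 rearranges to I = A − B/2 + 1 = 6 − 8/2 + 1 = 3.

3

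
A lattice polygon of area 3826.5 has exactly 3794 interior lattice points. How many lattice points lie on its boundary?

Pick's theorem gives A = I + B/2 − 1, so B = 2(A − I + 1) = 2(3826.5 − 3794 + 1) = 67.

67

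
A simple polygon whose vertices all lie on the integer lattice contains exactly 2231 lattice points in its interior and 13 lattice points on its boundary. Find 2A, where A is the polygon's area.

By Pick's theorem, A = I + B/2 − 1 = 2231 + 13/2 − 1 = 4473/2.
Hence 2A = 4473.

4473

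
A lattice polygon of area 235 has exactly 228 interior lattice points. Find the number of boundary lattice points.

16

Pick's theorem gives A = I + B/2 − 1, so B = 2(A − I + 1) = 2(235 − 228 + 1) = 16.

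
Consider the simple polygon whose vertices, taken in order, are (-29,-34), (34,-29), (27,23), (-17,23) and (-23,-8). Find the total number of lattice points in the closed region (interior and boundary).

By the shoelace formula, twice the signed area is |((-29)·(-29) − 34·(-34)) + (34·23 − 27·(-29)) + (27·23 − (-17)·23) + ((-17)·(-8) − (-23)·23) + ((-23)·(-34) − (-29)·(-8))| = 5789, so the area is 5789/2.
The number of boundary lattice points is Σ gcd(|Δx|,|Δy|) = gcd(63,5) + gcd(7,52) + gcd(44,0) + gcd(6,31) + gcd(6,26) = 1+1+44+1+2 = 49.
Pick's theorem gives I = A − B/2 + 1 = 5789/2 − 49/2 + 1 = 2871, so the closed region contains I + B = 2871 + 49 = 2920 lattice points.

2920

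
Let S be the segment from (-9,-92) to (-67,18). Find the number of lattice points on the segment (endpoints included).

3

The number of lattice points on a segment between lattice points is gcd(|Δx|,|Δy|) + 1 = gcd(58,110) + 1 = 2 + 1 = 3.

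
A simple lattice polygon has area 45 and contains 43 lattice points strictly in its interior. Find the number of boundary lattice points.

6

Pick's theorem gives A = I + B/2 − 1, so B = 2(A − I + 1) = 2(45 − 43 + 1) = 6.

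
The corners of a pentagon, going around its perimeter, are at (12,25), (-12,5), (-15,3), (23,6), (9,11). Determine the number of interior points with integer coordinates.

The shoelace formula gives twice the area as |[12·5 − (-12)·25] + [(-12)·3 − (-15)·5] + [(-15)·6 − 23·3] + [23·11 − 9·6] + [9·25 − 12·11]| = 532, so the area is 266.
Along each edge there are gcd(|Δx|,|Δy|)+1 lattice points, so counting each shared vertex once the boundary has gcd(24,20) + gcd(3,2) + gcd(38,3) + gcd(14,5) + gcd(3,14) = 4+1+1+1+1 = 8.
Pick's theorem gives I = A − B/2 + 1 = 266 − 8/2 + 1 = 263.

263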